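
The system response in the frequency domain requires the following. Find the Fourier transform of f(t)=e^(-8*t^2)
The Fourier transform of a Gaussian e^(-a * t^2) is sqrt(pi/a) * e^(-omega^2/(4a)).
With a = 8: F(omega) = sqrt(pi/8) * e^(-omega^2/32)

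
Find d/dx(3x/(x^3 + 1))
Quotient rule: (f/g)'=(f'g - fg')/g²
f=3x, f'=3
g=x^3+1, g'=3x^2

Answer: (3·(x^3+1)-9x^3)/(x^3+1)²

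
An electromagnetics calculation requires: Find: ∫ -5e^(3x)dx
Since d/dx[e^(3x)]=3e^(3x), we get -5/3 e^(3x)+C

Answer: (-5/3)e^(3x)+C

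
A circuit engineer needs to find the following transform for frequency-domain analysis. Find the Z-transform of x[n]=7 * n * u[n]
Z{n*u[n]}=z/(z-1)^2
By linearity: Z{7*n*u[n]}=7z/(z-1)^2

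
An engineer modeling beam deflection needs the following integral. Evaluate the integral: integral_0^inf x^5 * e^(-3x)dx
This is a Gamma integral. Substitute u=3x (du=3 dx):
integral_0^inf x^5 * e^(-3x) dx=(1/3^6) integral_0^inf u^5 * e^(-u) du
=Gamma(6)/3^6=5!/3^6=120/729

Answer: 40/243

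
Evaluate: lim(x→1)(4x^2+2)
Polynomial is continuous, so substitute x = 1:
4·1^2+2 = 6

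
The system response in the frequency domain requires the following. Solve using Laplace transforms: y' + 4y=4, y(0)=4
Take L of both sides: sY(s) - 4 + 4Y(s)=4/s
Y(s)(s + 4)=4/s + 4
Y(s)=4/(s(s + 4)) + 4/(s + 4)
Partial fractions: 4/(s(s + 4))=1/s - 1/(s + 4)
So Y(s)=1/s + 3/(s + 4)
Inverse transform (L^(-1){1/s}=1, L^(-1){1/(s + 4)}=e^(-4t)):

Answer: y(t)=1 + 3·e^(-4t)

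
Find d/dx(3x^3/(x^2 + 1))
Quotient rule: (f/g)'=(f'g - fg')/g²
f=3x^3, f'=9x^2
g=x^2+1, g'=2x

Answer: (9x^2·(x^2+1)-6x^4)/(x^2+1)²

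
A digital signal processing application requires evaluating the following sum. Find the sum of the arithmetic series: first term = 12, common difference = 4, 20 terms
Last term: a_n=12 + (20 - 1)·4=88
Sum=n(a_1 + a_n)/2=20(12 + 88)/2=1000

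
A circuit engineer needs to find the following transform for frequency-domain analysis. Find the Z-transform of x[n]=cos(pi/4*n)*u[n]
Z{cos(w0 * n) * u[n]}=z(z - cos(w0))/(z^2-2z * cos(w0)+1)
With w0=pi/4: X(z)=z(z - cos(pi/4))/(z^2-2z * cos(pi/4)+1)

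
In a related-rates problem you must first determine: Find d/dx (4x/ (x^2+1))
Quotient rule: (f/g)' = (f'g - fg')/g²
f = 4x, f' = 4
g = x^2+1, g' = 2x

Answer: (4·(x^2+1)-8x^2)/(x^2+1)²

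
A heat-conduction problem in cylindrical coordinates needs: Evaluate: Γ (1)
Γ(n)=(n-1)! for positive integers
Γ(1)=0!=1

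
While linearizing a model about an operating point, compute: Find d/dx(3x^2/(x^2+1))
Quotient rule: (f/g)'=(f'g - fg')/g²
f=3x^2, f'=6x
g=x^2+1, g'=2x

Answer: (6x·(x^2+1)-6x^3)/(x^2+1)²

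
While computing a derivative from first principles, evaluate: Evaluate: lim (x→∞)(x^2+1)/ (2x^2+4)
Divide numerator and denominator by x^2:
lim (1+1/x^2)/(2+4/x^2)=1/2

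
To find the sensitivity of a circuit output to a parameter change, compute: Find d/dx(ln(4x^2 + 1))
Chain rule: d/dx[ln(u)]=u'/u where u=4x^2 + 1
u'=8x

Answer: (8x)/(4x^2 + 1)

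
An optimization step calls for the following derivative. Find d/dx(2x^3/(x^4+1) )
Quotient rule: (f/g)'=(f'g - fg')/g²
f=2x^3, f'=6x^2
g=x^4 + 1, g'=4x^3

Answer: (6x^2·(x^4 + 1) - 8x^6)/(x^4 + 1)²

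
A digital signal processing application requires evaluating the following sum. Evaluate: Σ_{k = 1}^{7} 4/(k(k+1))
Partial fractions: 4/(k(k+1))=4/k - 4/(k+1)
Telescoping sum: 4(1-1/8)=4·7/8

Answer: 7/2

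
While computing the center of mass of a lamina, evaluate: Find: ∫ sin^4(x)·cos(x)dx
Let u=sin(x), du=cos(x) dx
∫ u^4 du=u^5/5 + C

Answer: sin^5(x)/5 + C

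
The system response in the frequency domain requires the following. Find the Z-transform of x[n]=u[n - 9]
Using the time-shift property: Z{u[n-9]}=z^(-9) * z/(z-1)
=z^(-8)/(z-1)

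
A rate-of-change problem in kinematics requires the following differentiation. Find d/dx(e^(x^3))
Chain rule: d/dx[e^u]=e^u · u' where u=x^3
u'=3x^2

Answer: 3x^2·e^(x^3)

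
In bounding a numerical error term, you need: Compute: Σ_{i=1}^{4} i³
Using formula: Σ i^3=[n(n+1)/2]²=[4·5/2]²=100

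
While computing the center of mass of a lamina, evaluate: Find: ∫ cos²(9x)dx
Using identity cos²(u)=(1 + cos(2u))/2:
∫ (1 + cos(18x))/2 dx=x/2 + sin(18x)/36 + C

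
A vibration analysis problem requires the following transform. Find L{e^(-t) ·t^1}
First shifting: L{e^(at)f(t)} = F(s-a)
L{t^1} = 1/s^2
Shift s → s+1: 1/(s+1)^2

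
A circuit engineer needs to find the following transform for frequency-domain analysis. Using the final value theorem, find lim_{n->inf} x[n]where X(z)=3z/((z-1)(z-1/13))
Final value theorem: lim x[n] = lim_{z->1} (z-1) * X(z)
(z-1) * X(z) = 3z/(z-1/13)
As z->1: 3/(1 - 1/13) = 3/(12/13) = 13/4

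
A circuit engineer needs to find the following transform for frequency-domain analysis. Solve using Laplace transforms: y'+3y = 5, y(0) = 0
Take L of both sides: sY(s) - 0 + 3Y(s) = 5/s
Y(s)(s + 3) = 5/s + 0
Y(s) = 5/(s(s + 3)) + 0/(s + 3)
Partial fractions: 5/(s(s + 3)) = (5/3)/s - (5/3)/(s + 3)
So Y(s) = (5/3)/s - (5/3)/(s + 3)
Inverse transform (L^(-1){1/s} = 1, L^(-1){1/(s + 3)} = e^(-3t)):

Answer: y(t) = 5/3 - (5/3)·e^(-3t)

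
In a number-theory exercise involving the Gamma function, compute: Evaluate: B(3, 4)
B(x,y)=Γ(x)Γ(y)/Γ(x + y)=(x-1)!(y-1)!/(x + y-1)!
B(3,4)=2!·3!/6!=1/60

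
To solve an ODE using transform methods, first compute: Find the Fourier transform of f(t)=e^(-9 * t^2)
The Fourier transform of a Gaussian e^(-a * t^2) is sqrt(pi/a) * e^(-omega^2/(4a)).
With a = 9: F(omega) = sqrt(pi)/3 * e^(-omega^2/36)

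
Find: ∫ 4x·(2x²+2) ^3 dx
Let u=2x²+2, du=4x dx
∫ u^3 du=u^4/4+C

Answer: (2x²+2)^4/4+C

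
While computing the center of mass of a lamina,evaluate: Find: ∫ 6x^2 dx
Using power rule: ∫ 6x^2 dx = 6/3 x^3 + C = 2x^3 + C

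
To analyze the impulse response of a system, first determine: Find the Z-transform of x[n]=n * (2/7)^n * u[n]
Using the property Z{n*a^n*u[n]} = az/(z-a)^2
With a = 2/7: X(z) = (2/7)z/(z - 2/7)^2, |z| > 2/7

Answer: (2/7)z/(z - 2/7)^2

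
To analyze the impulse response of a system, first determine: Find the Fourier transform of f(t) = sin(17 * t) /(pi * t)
sin(W*t)/(pi*t) = (W/pi)*sinc(W*t/pi) is the impulse response of the ideal low-pass filter with cutoff W (here W = 17).
Its Fourier transform is a rectangular function:
F(omega) = 1 for |omega| < 17, 0 otherwise

Answer: rect(omega/34) [i.e., 1 for |omega| < 17, 0 otherwise]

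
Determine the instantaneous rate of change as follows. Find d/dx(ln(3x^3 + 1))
Chain rule: d/dx[ln(u)] = u'/u where u = 3x^3+1
u' = 9x^2

Answer: (9x^2)/(3x^3+1)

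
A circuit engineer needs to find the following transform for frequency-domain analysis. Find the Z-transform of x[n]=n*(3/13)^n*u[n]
Using the property Z{n * a^n * u[n]}=az/(z-a)^2
With a=3/13: X(z)=(3/13)z/(z - 3/13)^2, |z| > 3/13

Answer: (3/13)z/(z - 3/13)^2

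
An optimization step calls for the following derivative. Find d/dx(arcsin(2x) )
d/dx[arcsin(u)] = u'/√(1-u²), u = 2x, u' = 2

Answer: 2/√(1-4x²)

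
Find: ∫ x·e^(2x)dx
Integration by parts: u=x, dv=e^(2x) dx
du=dx, v=e^(2x)/2
=x·e^(2x)/2 - ∫ e^(2x)/2 dx
=x·e^(2x)/2 - e^(2x)/4+C

Answer: e^(2x)(x/2-1/4)+C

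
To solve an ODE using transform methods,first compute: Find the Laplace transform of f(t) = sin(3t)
L{sin(wt)}=w/(s² + w²)
L{sin(3t)}=3/(s² + 9)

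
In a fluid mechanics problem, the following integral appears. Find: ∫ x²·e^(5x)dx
Integration by parts twice:
First: u=x², dv=e^(5x) dx => x²e^(5x)/5 - (2/5)∫ xe^(5x) dx
Second (∫ xe^(5x) dx): xe^(5x)/5 - e^(5x)/25
Combining: e^(5x)(x²/5 - 2x/25 + 2/125) + C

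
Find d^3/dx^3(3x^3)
Apply power rule 3 times:
d^1: 9x^2
d^2: 18x
d^3: 18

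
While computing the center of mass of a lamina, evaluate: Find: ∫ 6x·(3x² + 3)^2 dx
Let u=3x² + 3, du=6x dx
∫ u^2 du=u^3/3 + C

Answer: (3x² + 3)^3/3 + C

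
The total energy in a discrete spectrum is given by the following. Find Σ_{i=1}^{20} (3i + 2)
=3·Σ i + 2·20=3·210 + 40=670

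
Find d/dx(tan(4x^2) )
Chain rule: d/dx[tan(u)] = sec²(u)·u' where u = 4x^2
u' = 8x

Answer: 8x·sec²(4x^2)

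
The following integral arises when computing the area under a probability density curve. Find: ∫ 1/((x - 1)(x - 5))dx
Partial fractions: 1/((x-1)(x-5)) = A/(x-1) + B/(x-5)
A = -1/4, B = 1/4
∫ [-1/4· 1/(x-1) + 1/4· 1/(x-5)] dx
= (1/4)[ln|x-5| - ln|x-1|] + C

Answer: (1/4)·ln|(x-5)/(x-1)| + C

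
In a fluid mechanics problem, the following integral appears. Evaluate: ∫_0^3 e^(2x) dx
Antiderivative: (1/2)e^(2x)
Evaluate: (1/2)(e^6-1)

Answer: (e^6-1)/2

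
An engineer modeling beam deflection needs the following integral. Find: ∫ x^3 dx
Using power rule: ∫ x^3 dx=1/4 x^4 + C=(1/4)x^4 + C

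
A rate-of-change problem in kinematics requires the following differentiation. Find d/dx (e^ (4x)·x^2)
Product rule: (fg)' = f'g + fg'
f = e^(4x), f' = 4·e^(4x)
g = x^2, g' = 2x

Answer: 4·e^(4x)·x^2 + 2·e^(4x)·x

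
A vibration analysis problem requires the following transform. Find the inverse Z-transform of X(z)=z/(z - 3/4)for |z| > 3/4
Standard pair: z/(z-a) <-> a^n * u[n] for causal signals
With a=3/4: x[n]=(3/4)^n * u[n]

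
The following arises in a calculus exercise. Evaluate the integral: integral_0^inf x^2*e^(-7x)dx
This is a Gamma integral. Substitute u=7x (du=7 dx):
integral_0^inf x^2 * e^(-7x) dx=(1/7^3) integral_0^inf u^2 * e^(-u) du
=Gamma(3)/7^3=2!/7^3=2/343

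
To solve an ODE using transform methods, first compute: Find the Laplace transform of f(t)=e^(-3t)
L{e^(at)}=1/(s-a)
L{e^(-3t)}=1/(s + 3)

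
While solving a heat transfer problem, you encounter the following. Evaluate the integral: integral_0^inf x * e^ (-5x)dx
This is a Gamma integral. Substitute u = 5x (du = 5 dx):
integral_0^inf x*e^(-5x) dx = (1/5^2) integral_0^inf u^1*e^(-u) du
= Gamma(2)/5^2 = 1!/5^2 = 1/25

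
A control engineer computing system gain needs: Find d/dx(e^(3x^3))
Chain rule: d/dx[e^u]=e^u · u' where u=3x^3
u'=9x^2

Answer: 9x^2·e^(3x^3)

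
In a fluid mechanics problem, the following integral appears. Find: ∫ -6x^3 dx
Using power rule: ∫ -6x^3 dx = -6/4 x^4 + C = (-3/2)x^4 + C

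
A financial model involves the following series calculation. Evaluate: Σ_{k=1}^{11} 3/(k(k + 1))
Partial fractions: 3/(k(k+1))=3/k - 3/(k+1)
Telescoping sum: 3(1-1/12)=3·11/12

Answer: 11/4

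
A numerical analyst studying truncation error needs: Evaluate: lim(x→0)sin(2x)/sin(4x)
sin(u) ≈ u for small u:
sin(2x)/sin(4x) ≈ 2x/(4x) = 2/4

Answer: 1/2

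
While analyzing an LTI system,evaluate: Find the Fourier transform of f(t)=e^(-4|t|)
Using the standard pair: F{e^(-a|t|)}=2a/(a^2 + omega^2)
With a=4: F(omega)=8/(16 + omega^2)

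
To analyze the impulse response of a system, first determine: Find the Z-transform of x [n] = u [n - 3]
Using the time-shift property: Z{u[n-3]} = z^(-3) * z/(z-1)
= z^(-2)/(z-1)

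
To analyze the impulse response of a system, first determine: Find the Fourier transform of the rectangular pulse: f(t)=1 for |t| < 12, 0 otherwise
F(omega) = integral from -12 to 12 of e^(-j*omega*t) dt
= 2*sin(12*omega)/omega = 24*sinc(12*omega/pi)

Answer: 2*sin(12*omega)/omega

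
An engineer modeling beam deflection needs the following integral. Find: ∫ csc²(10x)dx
Since d/dx[-cot(10x)]=10csc²(10x), integral=-cot(10x)/10 + C

Answer: (-1/10)cot(10x) + C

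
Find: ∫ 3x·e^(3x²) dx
Let u=3x², du=6x dx
∫ (1/2)e^u du=e^u/2+C

Answer: e^(3x²)/2+C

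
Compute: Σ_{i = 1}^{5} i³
Using formula: Σ i^3=[n(n + 1)/2]²=[5·6/2]²=225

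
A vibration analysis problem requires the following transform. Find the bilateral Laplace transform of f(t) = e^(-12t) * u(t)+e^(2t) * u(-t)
For e^(-12t)*u(t): L=1/(s+12), Re(s) > -12
For e^(2t)*u(-t): L=-1/(s-2), Re(s) < 2
Combined: F(s)=1/(s+12)-1/(s-2), -12 < Re(s) < 2

Answer: 1/(s+12)-1/(s-2), ROC: -12 < Re(s) < 2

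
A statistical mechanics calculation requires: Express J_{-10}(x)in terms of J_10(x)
For integer n: J_{-n}(x)=(-1)^n J_n(x)
With n=10: J_{-10}(x)=(-1)^10 J_10(x)=J_10(x)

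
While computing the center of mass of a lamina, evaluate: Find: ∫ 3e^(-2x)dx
Since d/dx[e^(-2x)]=-2e^(-2x), we get -3/2 e^(-2x) + C

Answer: (-3/2)e^(-2x) + C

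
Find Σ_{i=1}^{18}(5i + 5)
= 5·Σ i+5·18 = 5·171+90 = 945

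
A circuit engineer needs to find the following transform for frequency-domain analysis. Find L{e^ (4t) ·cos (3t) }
First shifting: L{e^(at)f(t)} = F(s-a)
L{cos(3t)} = s/(s²+9)
Shift: (s-4)/((s-4)²+9)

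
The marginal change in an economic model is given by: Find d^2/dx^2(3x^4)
Apply power rule 2 times:
d^1: 12x^3
d^2: 36x^2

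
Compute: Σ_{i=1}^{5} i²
Using formula: Σ i^2=n(n+1)(2n+1)/6=5·6·11/6=55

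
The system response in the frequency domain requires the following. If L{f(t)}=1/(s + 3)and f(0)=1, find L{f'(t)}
L{f'(t)} = s·F(s) - f(0) = s/(s+3)-1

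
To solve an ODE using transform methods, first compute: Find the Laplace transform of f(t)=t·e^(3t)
L{t·e^(at)} = 1/(s-a)²
L{t·e^(3t)} = 1/(s-3)²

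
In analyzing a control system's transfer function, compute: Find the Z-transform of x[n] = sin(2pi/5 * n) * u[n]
Z{sin(w0*n)*u[n]}=z*sin(w0)/(z^2-2z*cos(w0)+1)
With w0=2pi/5: X(z)=z*sin(2pi/5)/(z^2-2z*cos(2pi/5)+1)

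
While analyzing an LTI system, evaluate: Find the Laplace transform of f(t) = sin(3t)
L{sin(wt)}=w/(s²+w²)
L{sin(3t)}=3/(s²+9)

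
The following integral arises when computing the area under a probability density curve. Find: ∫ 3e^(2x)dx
Since d/dx[e^(2x)]=2e^(2x), we get 3/2 e^(2x)+C

Answer: (3/2)e^(2x)+C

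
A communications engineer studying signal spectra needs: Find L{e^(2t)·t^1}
First shifting: L{e^(at)f(t)}=F(s-a)
L{t^1}=1/s^2
Shift s → s-2: 1/(s-2)^2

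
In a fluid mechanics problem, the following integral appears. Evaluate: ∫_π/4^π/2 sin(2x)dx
Antiderivative: -cos(2x)/2
Evaluate at bounds: [-cos(2·π/2)/2] - [-cos(2·π/4)/2]
= (-(-1)+(0))/2 = 1/2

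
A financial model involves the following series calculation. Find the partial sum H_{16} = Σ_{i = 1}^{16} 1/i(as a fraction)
H_16=1 + 1/2 + 1/3 + ... + 1/16
=2436559/720720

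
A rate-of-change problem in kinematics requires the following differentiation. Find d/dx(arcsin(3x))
d/dx[arcsin(u)]=u'/√(1-u²), u=3x, u'=3

Answer: 3/√(1-9x²)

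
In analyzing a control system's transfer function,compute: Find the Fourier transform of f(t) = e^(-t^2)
The Fourier transform of a Gaussian e^(-t^2) is sqrt(pi) * e^(-omega^2/4).
With a = 1: F(omega) = sqrt(pi) * e^(-omega^2/4)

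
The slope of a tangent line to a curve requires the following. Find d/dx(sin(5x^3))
Chain rule: d/dx[sin(u)]=cos(u)·u' where u=5x^3
u'=15x^2

Answer: 15x^2·cos(5x^3)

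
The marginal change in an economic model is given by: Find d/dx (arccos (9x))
d/dx[arccos(u)] = -u'/√(1-u²), u = 9x, u' = 9

Answer: -9/√(1 - 81x²)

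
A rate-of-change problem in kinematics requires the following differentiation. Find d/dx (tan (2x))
Chain rule: d/dx[tan(u)] = sec²(u)·u' where u = 2x
u' = 2

Answer: 2·sec²(2x)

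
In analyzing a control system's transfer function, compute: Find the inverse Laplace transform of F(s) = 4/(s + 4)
L^(-1){4/(s-a)}=c·e^(at)
Here a=-4, c=4

Answer: 4e^(-4t)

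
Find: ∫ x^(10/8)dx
Power rule: ∫ x^(5/4) dx = x^(9/4)/(9/4) + C

Answer: (4/9)·x^(9/4) + C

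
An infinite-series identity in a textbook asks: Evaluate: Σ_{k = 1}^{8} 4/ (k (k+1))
Partial fractions: 4/(k(k + 1)) = 4/k - 4/(k + 1)
Telescoping sum: 4(1 - 1/9) = 4·8/9

Answer: 32/9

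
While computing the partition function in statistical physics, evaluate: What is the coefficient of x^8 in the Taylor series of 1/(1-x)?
1/(1-x)=Σ x^n for |x|<1
All coefficients are 1

Answer: 1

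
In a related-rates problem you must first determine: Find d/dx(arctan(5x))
d/dx[arctan(u)]=u'/(1 + u²), u=5x, u'=5

Answer: 5/(1 + 25x²)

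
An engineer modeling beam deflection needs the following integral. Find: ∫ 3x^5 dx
Using power rule: ∫ 3x^5 dx=3/6 x^6+C=(1/2)x^6+C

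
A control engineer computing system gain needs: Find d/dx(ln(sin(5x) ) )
Chain rule: d/dx[ln(u)] = u'/u where u = sin(5x)
u' = 5cos(5x)

Answer: (5cos(5x))/(sin(5x))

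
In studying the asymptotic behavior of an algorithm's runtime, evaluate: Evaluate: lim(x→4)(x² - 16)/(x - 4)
Factor: (x² - 16) = (x-4)(x+4)
Cancel (x-4): lim(x→4) (x+4) = 8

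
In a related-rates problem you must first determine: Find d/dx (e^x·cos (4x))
Product rule: (fg)' = f'g + fg'
f = e^x, f' = e^x
g = cos(4x), g' = -4·sin(4x)

Answer: e^x·cos(4x) - 4·e^x·sin(4x)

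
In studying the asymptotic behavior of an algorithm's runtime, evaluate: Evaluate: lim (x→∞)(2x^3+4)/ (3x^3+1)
Divide numerator and denominator by x^3:
lim (2+4/x^3)/(3+1/x^3)=2/3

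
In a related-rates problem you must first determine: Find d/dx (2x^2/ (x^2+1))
Quotient rule: (f/g)'=(f'g - fg')/g²
f=2x^2, f'=4x
g=x^2+1, g'=2x

Answer: (4x·(x^2+1)-4x^3)/(x^2+1)²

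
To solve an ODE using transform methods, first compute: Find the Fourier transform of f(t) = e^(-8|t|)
Using the standard pair: F{e^(-a|t|)} = 2a/(a^2 + omega^2)
With a = 8: F(omega) = 16/(64 + omega^2)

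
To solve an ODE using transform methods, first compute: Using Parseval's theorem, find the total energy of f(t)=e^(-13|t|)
Parseval's theorem: E = integral |f(t)|^2 dt = (1/2pi) integral |F(omega)|^2 domega
E = integral_{-inf}^{inf} e^(-26|t|) dt = 2 * integral_0^inf e^(-26t) dt = 2/(2 * 13) = 1/13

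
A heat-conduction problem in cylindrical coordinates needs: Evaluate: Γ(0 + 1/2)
Γ(1/2) = √π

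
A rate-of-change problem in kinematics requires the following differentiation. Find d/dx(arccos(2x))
d/dx[arccos(u)]=-u'/√(1-u²), u=2x, u'=2

Answer: -2/√(1-4x²)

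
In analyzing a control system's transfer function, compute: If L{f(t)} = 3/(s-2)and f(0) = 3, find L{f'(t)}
L{f'(t)} = s·F(s) - f(0) = 3s/(s-2)-3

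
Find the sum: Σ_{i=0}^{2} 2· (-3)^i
Geometric series: S=a(1 - r^n)/(1 - r)
a=2, r=-3, n=3
S=2(1+27)/4=14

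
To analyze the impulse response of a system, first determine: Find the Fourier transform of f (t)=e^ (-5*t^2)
The Fourier transform of a Gaussian e^(-a * t^2) is sqrt(pi/a) * e^(-omega^2/(4a)).
With a=5: F(omega)=sqrt(pi/5) * e^(-omega^2/20)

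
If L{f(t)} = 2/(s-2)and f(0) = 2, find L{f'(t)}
L{f'(t)} = s·F(s) - f(0) = 2s/(s-2)-2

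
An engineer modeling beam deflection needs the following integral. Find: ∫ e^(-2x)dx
Since d/dx[e^(-2x)]=-2e^(-2x), we get -1/2 e^(-2x)+C

Answer: (-1/2)e^(-2x)+C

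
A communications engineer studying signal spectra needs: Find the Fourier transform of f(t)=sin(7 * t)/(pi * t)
sin(W*t)/(pi*t)=(W/pi)*sinc(W*t/pi) is the impulse response of the ideal low-pass filter with cutoff W (here W=7).
Its Fourier transform is a rectangular function:
F(omega)=1 for |omega| < 7, 0 otherwise

Answer: rect(omega/14) [i.e., 1 for |omega| < 7, 0 otherwise]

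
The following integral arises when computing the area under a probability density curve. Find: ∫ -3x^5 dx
Using power rule: ∫ -3x^5 dx=-3/6 x^6+C=(-1/2)x^6+C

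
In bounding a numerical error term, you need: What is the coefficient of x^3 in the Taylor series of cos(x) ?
cos(x) has only even powers. Coefficient of x^3 = 0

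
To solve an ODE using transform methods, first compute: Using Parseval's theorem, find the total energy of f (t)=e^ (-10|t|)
Parseval's theorem: E = integral |f(t)|^2 dt = (1/2pi) integral |F(omega)|^2 domega
E = integral_{-inf}^{inf} e^(-20|t|) dt = 2*integral_0^inf e^(-20t) dt = 2/(2*10) = 1/10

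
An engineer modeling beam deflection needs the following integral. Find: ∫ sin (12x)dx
Using substitution u = 12x: ∫ sin(u) du/12 = -cos(u)/12+C

Answer: (-1/12)cos(12x)+C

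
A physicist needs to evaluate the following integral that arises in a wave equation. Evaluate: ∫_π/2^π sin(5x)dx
Antiderivative: -cos(5x)/5
Evaluate at bounds: [-cos(5·π)/5] - [-cos(5·π/2)/5]
= (-(-1)+(0))/5 = 1/5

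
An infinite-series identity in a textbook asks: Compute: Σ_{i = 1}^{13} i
Using formula: Σ i^1 = n(n+1)/2 = 13·14/2 = 91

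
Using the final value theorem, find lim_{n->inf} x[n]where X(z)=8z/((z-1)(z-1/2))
Final value theorem: lim x[n]=lim_{z->1} (z-1)*X(z)
(z-1)*X(z)=8z/(z-1/2)
As z->1: 8/(1 - 1/2)=8/(1/2)=16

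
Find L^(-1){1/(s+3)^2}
L^(-1){1/(s-a)^n}=t^(n-1)·e^(at)/(n-1)!
Here a=-3, n=2: t^1·e^(-3t)/1

Answer: t·e^(-3t)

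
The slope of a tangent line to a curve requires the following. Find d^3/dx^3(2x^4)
Apply power rule 3 times:
d^1: 8x^3
d^2: 24x^2
d^3: 48x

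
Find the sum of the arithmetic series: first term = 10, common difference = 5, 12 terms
Last term: a_n=10+(12-1)·5=65
Sum=n(a_1+a_n)/2=12(10+65)/2=450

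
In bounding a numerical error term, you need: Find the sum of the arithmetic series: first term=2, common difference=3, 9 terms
Last term: a_n=2 + (9 - 1)·3=26
Sum=n(a_1 + a_n)/2=9(2 + 26)/2=126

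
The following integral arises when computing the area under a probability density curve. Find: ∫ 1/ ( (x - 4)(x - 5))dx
Partial fractions: 1/((x-4)(x-5)) = A/(x-4) + B/(x-5)
A = -1, B = 1
∫ [-1· 1/(x-4) + 1· 1/(x-5)] dx
= (1)[ln|x-5| - ln|x-4|] + C

Answer: ln|(x-5)/(x-4)| + C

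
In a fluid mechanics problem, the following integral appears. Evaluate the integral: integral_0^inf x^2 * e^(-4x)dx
This is a Gamma integral. Substitute u=4x (du=4 dx):
integral_0^inf x^2*e^(-4x) dx=(1/4^3) integral_0^inf u^2*e^(-u) du
=Gamma(3)/4^3=2!/4^3=2/64

Answer: 1/32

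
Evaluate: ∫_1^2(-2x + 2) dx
Step 1: Find antiderivative F(x) = -x^2 + 2x
Step 2: F(2) - F(1) = 0 - (1) = -1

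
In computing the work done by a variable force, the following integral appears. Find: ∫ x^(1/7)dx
Power rule: ∫ x^(1/7) dx = x^(8/7)/(8/7)+C

Answer: (7/8)·x^(8/7)+C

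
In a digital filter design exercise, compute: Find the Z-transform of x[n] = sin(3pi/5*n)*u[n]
Z{sin(w0 * n) * u[n]} = z * sin(w0)/(z^2 - 2z * cos(w0) + 1)
With w0 = 3pi/5: X(z) = z * sin(3pi/5)/(z^2 - 2z * cos(3pi/5) + 1)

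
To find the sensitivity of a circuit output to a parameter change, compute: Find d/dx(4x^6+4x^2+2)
Power rule: d/dx(ax^n) = n·a·x^(n-1)
Term by term: 24·x^5+8·x

Answer: 24x^5+8x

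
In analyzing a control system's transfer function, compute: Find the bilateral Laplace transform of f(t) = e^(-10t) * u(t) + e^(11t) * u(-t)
For e^(-10t)*u(t): L=1/(s+10), Re(s) > -10
For e^(11t)*u(-t): L=-1/(s-11), Re(s) < 11
Combined: F(s)=1/(s+10)-1/(s-11), -10 < Re(s) < 11

Answer: 1/(s+10)-1/(s-11), ROC: -10 < Re(s) < 11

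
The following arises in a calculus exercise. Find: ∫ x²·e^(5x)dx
Integration by parts twice:
First: u = x², dv = e^(5x) dx => x²e^(5x)/5 - (2/5)∫ xe^(5x) dx
Second (∫ xe^(5x) dx): xe^(5x)/5 - e^(5x)/25
Combining: e^(5x)(x²/5 - 2x/25 + 2/125) + C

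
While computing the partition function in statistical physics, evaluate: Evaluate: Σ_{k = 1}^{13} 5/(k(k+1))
Partial fractions: 5/(k(k+1)) = 5/k - 5/(k+1)
Telescoping sum: 5(1-1/14) = 5·13/14

Answer: 65/14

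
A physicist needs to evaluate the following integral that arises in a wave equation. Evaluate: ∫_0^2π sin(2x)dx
Antiderivative: -cos(2x)/2
Evaluate at bounds: [-cos(2·2π)/2] - [-cos(2·0)/2]
= (-(1) + (1))/2 = 0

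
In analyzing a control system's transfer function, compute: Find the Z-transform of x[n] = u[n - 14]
Using the time-shift property: Z{u[n-14]} = z^(-14) * z/(z-1)
= z^(-13)/(z-1)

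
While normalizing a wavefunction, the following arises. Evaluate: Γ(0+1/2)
Γ(1/2) = √π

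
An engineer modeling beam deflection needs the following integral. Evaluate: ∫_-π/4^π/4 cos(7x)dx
Antiderivative: sin(7x)/7
Evaluate at bounds: [sin(7·π/4)/7] - [sin(7·-π/4)/7]
=((-√2/2) - (√2/2))/7=-√2/7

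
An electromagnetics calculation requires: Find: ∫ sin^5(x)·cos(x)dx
Let u=sin(x), du=cos(x) dx
∫ u^5 du=u^6/6 + C

Answer: sin^6(x)/6 + C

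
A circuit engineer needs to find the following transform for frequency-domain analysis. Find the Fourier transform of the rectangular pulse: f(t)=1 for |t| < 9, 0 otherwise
F(omega) = integral from -9 to 9 of e^(-j * omega * t) dt
= 2 * sin(9 * omega)/omega = 18 * sinc(9 * omega/pi)

Answer: 2 * sin(9 * omega)/omega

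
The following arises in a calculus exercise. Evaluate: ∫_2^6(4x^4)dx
Step 1: Find antiderivative F(x) = (4/5)x^5
Step 2: F(6) - F(2) = 31104/5 - (128/5) = 30976/5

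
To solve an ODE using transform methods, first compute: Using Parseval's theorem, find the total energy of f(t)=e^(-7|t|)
Parseval's theorem: E=integral |f(t)|^2 dt=(1/2pi) integral |F(omega)|^2 domega
E=integral_{-inf}^{inf} e^(-14|t|) dt=2 * integral_0^inf e^(-14t) dt=2/(2 * 7)=1/7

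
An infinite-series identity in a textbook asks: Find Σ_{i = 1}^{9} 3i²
= 3·n(n + 1)(2n + 1)/6 = 3·9·10·19/6 = 855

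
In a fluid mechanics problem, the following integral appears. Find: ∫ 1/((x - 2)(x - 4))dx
Partial fractions: 1/((x-2)(x-4))=A/(x-2) + B/(x-4)
A=-1/2, B=1/2
∫ [-1/2· 1/(x-2) + 1/2· 1/(x-4)] dx
=(1/2)[ln|x-4| - ln|x-2|] + C

Answer: (1/2)·ln|(x-4)/(x-2)| + C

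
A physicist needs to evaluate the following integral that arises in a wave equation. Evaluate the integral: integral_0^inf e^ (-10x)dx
integral_0^inf e^(-10x) dx = [-1/10 * e^(-10x)]_0^inf
= 0 - (-1/10) = 1/10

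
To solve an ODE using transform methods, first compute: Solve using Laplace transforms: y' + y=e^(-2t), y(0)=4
Take L: sY - 4+Y = 1/(s+2)
Y(s+1) = 1/(s+2)+4
Y = 1/((s+2)(s+1))+4/(s+1)
Partial fractions: 1/((s+2)(s+1)) = -1/(s+2)+1/(s+1)
So Y = -1/(s+2)+5/(s+1)
Inverse Laplace transform (L^(-1){1/(s+2)} = e^(-2t), L^(-1){1/(s+1)} = e^(-t)):

Answer: y(t) = -1·e^(-2t)+5·e^(-t)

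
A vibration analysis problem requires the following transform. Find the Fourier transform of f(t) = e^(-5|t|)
Using the standard pair: F{e^(-a|t|)} = 2a/(a^2 + omega^2)
With a = 5: F(omega) = 10/(25 + omega^2)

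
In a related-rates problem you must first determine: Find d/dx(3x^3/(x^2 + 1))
Quotient rule: (f/g)'=(f'g - fg')/g²
f=3x^3, f'=9x^2
g=x^2+1, g'=2x

Answer: (9x^2·(x^2+1)-6x^4)/(x^2+1)²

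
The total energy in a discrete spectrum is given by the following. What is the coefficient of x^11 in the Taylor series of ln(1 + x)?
ln(1 + x) = Σ (-1)^(n + 1) x^n/n
Coefficient of x^11 = (-1)^12/11 = 1/11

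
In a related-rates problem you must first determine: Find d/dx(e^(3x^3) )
Chain rule: d/dx[e^u] = e^u · u' where u = 3x^3
u' = 9x^2

Answer: 9x^2·e^(3x^3)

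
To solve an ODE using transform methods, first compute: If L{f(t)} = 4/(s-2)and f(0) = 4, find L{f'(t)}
L{f'(t)}=s·F(s) - f(0)=4s/(s-2) - 4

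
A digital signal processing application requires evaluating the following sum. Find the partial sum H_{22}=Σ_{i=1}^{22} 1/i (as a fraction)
H_22 = 1 + 1/2 + 1/3 + ... + 1/22
= 19093197/5173168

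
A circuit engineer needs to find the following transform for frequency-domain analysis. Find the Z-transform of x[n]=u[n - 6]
Using the time-shift property: Z{u[n-6]} = z^(-6)*z/(z-1)
= z^(-5)/(z-1)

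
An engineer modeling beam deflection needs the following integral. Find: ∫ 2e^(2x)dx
Since d/dx[e^(2x)]=2e^(2x), we get 1 e^(2x)+C

Answer: e^(2x)+C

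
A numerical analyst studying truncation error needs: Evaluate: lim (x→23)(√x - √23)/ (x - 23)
Multiply by conjugate (√x+√23)/(√x+√23):
=(x - 23)/((x - 23)(√x+√23))=1/(√x+√23)
As x → 23: 1/(2√23)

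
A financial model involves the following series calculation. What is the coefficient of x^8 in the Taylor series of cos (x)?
cos(x)=Σ (-1)^k x^(2k)/(2k)!
For x^8: (-1)^4/8!=1/40320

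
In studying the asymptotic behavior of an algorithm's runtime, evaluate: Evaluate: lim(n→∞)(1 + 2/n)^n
This is the definition of e^2: lim(1+2/n)^n=e^2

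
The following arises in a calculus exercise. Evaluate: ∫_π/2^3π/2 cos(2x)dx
Antiderivative: sin(2x)/2
Evaluate at bounds: [sin(2·3π/2)/2] - [sin(2·π/2)/2]
= ((0) - (0))/2 = 0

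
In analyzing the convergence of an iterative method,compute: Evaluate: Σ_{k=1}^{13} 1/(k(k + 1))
Partial fractions: 1/(k(k+1)) = 1/k - 1/(k+1)
Telescoping sum: 1(1-1/14) = 1·13/14

Answer: 13/14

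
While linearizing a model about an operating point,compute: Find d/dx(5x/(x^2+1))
Quotient rule: (f/g)'=(f'g - fg')/g²
f=5x, f'=5
g=x^2+1, g'=2x

Answer: (5·(x^2+1)-10x^2)/(x^2+1)²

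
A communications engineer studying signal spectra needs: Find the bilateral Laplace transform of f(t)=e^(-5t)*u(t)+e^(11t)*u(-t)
For e^(-5t) * u(t): L = 1/(s+5), Re(s) > -5
For e^(11t) * u(-t): L = -1/(s-11), Re(s) < 11
Combined: F(s) = 1/(s+5)-1/(s-11), -5 < Re(s) < 11

Answer: 1/(s+5)-1/(s-11), ROC: -5 < Re(s) < 11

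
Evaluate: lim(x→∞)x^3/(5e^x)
Apply L'Hôpital 3 times (∞/∞ each time):
Eventually get 3!/(5e^x) → 0

Answer: 0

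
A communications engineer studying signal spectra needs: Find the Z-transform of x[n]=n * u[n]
Standard pair: Z{n*u[n]} = z/(z-1)^2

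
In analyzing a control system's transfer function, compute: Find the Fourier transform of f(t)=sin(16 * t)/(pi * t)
sin(W * t)/(pi * t)=(W/pi) * sinc(W * t/pi) is the impulse response of the ideal low-pass filter with cutoff W (here W=16).
Its Fourier transform is a rectangular function:
F(omega)=1 for |omega| < 16, 0 otherwise

Answer: rect(omega/32) [i.e., 1 for |omega| < 16, 0 otherwise]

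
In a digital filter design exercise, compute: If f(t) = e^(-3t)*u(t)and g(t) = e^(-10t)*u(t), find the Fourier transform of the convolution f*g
By the convolution theorem: F{f*g}=F(omega)*G(omega)
F(omega)=1/(3 + j*omega), G(omega)=1/(10 + j*omega)
F{f*g}=1/((3 + j*omega)(10 + j*omega))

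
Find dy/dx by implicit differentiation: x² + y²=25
Differentiate both sides: 2x + 2y·(dy/dx)=0
Solve: dy/dx=-2x/(2y)=-x/y

Answer: dy/dx=-x/y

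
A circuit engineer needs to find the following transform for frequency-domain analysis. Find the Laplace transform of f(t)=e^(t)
L{e^(at)} = 1/(s-a)
L{e^(t)} = 1/(s-1)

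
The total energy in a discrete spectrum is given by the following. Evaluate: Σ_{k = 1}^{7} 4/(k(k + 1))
Partial fractions: 4/(k(k + 1))=4/k - 4/(k + 1)
Telescoping sum: 4(1 - 1/8)=4·7/8

Answer: 7/2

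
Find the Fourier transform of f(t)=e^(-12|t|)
Using the standard pair: F{e^(-a|t|)} = 2a/(a^2+omega^2)
With a = 12: F(omega) = 24/(144+omega^2)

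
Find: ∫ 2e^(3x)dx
Since d/dx[e^(3x)] = 3e^(3x), we get 2/3 e^(3x) + C

Answer: (2/3)e^(3x) + C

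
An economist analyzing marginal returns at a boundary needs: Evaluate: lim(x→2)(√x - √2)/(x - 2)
Multiply by conjugate (√x+√2)/(√x+√2):
=(x - 2)/((x - 2)(√x+√2))=1/(√x+√2)
As x → 2: 1/(2√2)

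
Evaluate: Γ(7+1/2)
Γ(n+1/2) = (2n)!√π/(4^n·n!)
= 87178291200√π/(16384·5040) = (135135/128)·√π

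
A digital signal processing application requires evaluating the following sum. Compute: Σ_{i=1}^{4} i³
Using formula: Σ i^3 = [n(n + 1)/2]² = [4·5/2]² = 100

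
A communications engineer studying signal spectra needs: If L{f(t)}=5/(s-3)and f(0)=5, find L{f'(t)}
L{f'(t)} = s·F(s) - f(0) = 5s/(s-3) - 5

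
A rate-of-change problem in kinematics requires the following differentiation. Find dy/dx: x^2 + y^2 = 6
Differentiate: 2x+2y·(dy/dx) = 0
dy/dx = -2x/(2y)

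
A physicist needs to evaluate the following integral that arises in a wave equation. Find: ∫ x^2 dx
Using power rule: ∫ x^2 dx=1/3 x^3+C=(1/3)x^3+C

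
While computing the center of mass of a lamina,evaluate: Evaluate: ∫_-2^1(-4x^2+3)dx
Step 1: Find antiderivative F(x) = (-4/3)x^3+3x
Step 2: F(1) - F(-2) = 5/3 - (14/3) = -3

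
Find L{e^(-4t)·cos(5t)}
First shifting: L{e^(at)f(t)}=F(s-a)
L{cos(5t)}=s/(s² + 25)
Shift: (s + 4)/((s + 4)² + 25)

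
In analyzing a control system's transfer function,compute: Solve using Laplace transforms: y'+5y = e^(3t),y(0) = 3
Take L: sY - 3+5Y = 1/(s-3)
Y(s+5) = 1/(s-3)+3
Y = 1/((s-3)(s+5))+3/(s+5)
Partial fractions: 1/((s-3)(s+5)) = (1/8)/(s-3) - (1/8)/(s+5)
So Y = (1/8)/(s-3)+(23/8)/(s+5)
Inverse Laplace transform (L^(-1){1/(s-3)} = e^(3t), L^(-1){1/(s+5)} = e^(-5t)):

Answer: y(t) = (1/8)·e^(3t)+(23/8)·e^(-5t)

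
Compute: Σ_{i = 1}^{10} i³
Using formula: Σ i^3 = [n(n+1)/2]² = [10·11/2]² = 3025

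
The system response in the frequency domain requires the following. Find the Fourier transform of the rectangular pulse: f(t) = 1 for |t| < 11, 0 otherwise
F(omega)=integral from -11 to 11 of e^(-j*omega*t) dt
=2*sin(11*omega)/omega=22*sinc(11*omega/pi)

Answer: 2*sin(11*omega)/omega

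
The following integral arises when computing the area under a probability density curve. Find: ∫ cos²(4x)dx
Using identity cos²(u)=(1+cos(2u))/2:
∫ (1+cos(8x))/2 dx=x/2+sin(8x)/16+C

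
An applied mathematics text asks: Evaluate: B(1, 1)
B(x,y)=Γ(x)Γ(y)/Γ(x+y)=(x-1)!(y-1)!/(x+y-1)!
B(1,1)=0!·0!/1!=1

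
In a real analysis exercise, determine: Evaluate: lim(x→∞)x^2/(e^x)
Apply L'Hôpital 2 times (∞/∞ each time):
Eventually get 2!/(e^x) → 0

Answer: 0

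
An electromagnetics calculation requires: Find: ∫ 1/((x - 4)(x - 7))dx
Partial fractions: 1/((x-4)(x-7))=A/(x-4) + B/(x-7)
A=-1/3, B=1/3
∫ [-1/3· 1/(x-4) + 1/3· 1/(x-7)] dx
=(1/3)[ln|x-7| - ln|x-4|] + C

Answer: (1/3)·ln|(x-7)/(x-4)| + C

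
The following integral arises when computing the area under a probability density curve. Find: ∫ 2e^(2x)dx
Since d/dx[e^(2x)] = 2e^(2x), we get 1 e^(2x) + C

Answer: e^(2x) + C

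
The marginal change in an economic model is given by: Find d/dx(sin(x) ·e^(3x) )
Product rule: (fg)' = f'g + fg'
f = sin(x), f' = cos(x)
g = e^(3x), g' = 3·e^(3x)

Answer: cos(x)·e^(3x) + 3·sin(x)·e^(3x)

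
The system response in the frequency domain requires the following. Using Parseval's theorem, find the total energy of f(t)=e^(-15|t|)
Parseval's theorem: E = integral |f(t)|^2 dt = (1/2pi) integral |F(omega)|^2 domega
E = integral_{-inf}^{inf} e^(-30|t|) dt = 2*integral_0^inf e^(-30t) dt = 2/(2*15) = 1/15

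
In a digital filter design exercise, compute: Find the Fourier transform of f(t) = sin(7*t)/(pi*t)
sin(W*t)/(pi*t)=(W/pi)*sinc(W*t/pi) is the impulse response of the ideal low-pass filter with cutoff W (here W=7).
Its Fourier transform is a rectangular function:
F(omega)=1 for |omega| < 7, 0 otherwise

Answer: rect(omega/14) [i.e., 1 for |omega| < 7, 0 otherwise]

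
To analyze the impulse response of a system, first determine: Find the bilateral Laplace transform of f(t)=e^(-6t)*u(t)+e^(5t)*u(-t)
For e^(-6t)*u(t): L = 1/(s+6), Re(s) > -6
For e^(5t)*u(-t): L = -1/(s-5), Re(s) < 5
Combined: F(s) = 1/(s+6)-1/(s-5), -6 < Re(s) < 5

Answer: 1/(s+6)-1/(s-5), ROC: -6 < Re(s) < 5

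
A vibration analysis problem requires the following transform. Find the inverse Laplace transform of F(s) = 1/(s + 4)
L^(-1){1/(s-a)}=c·e^(at)
Here a=-4, c=1

Answer: e^(-4t)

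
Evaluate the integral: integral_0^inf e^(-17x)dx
integral_0^inf e^(-17x) dx=[-1/17*e^(-17x)]_0^inf
=0 - (-1/17)=1/17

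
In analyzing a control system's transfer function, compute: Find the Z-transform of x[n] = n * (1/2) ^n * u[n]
Using the property Z{n*a^n*u[n]} = az/(z-a)^2
With a = 1/2: X(z) = (1/2)z/(z - 1/2)^2, |z| > 1/2

Answer: (1/2)z/(z - 1/2)^2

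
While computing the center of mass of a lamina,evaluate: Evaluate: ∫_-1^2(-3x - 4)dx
Step 1: Find antiderivative F(x) = (-3/2)x^2-4x
Step 2: F(2) - F(-1) = -14 - (5/2) = -33/2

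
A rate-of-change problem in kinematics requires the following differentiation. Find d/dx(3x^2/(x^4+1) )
Quotient rule: (f/g)'=(f'g - fg')/g²
f=3x^2, f'=6x
g=x^4+1, g'=4x^3

Answer: (6x·(x^4+1)-12x^5)/(x^4+1)²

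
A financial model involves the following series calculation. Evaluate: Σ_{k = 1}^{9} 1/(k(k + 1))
Partial fractions: 1/(k(k + 1))=1/k - 1/(k + 1)
Telescoping sum: 1(1 - 1/10)=1·9/10

Answer: 9/10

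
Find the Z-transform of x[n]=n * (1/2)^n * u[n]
Using the property Z{n * a^n * u[n]} = az/(z-a)^2
With a = 1/2: X(z) = (1/2)z/(z - 1/2)^2, |z| > 1/2

Answer: (1/2)z/(z - 1/2)^2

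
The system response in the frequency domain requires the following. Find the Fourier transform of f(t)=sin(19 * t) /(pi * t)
sin(W*t)/(pi*t)=(W/pi)*sinc(W*t/pi) is the impulse response of the ideal low-pass filter with cutoff W (here W=19).
Its Fourier transform is a rectangular function:
F(omega)=1 for |omega| < 19, 0 otherwise

Answer: rect(omega/38) [i.e., 1 for |omega| < 19, 0 otherwise]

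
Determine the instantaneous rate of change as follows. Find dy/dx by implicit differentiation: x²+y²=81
Differentiate both sides: 2x + 2y·(dy/dx)=0
Solve: dy/dx=-2x/(2y)=-x/y

Answer: dy/dx=-x/y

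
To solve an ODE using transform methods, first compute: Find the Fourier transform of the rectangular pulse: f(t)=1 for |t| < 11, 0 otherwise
F(omega)=integral from -11 to 11 of e^(-j * omega * t) dt
=2 * sin(11 * omega)/omega=22 * sinc(11 * omega/pi)

Answer: 2 * sin(11 * omega)/omega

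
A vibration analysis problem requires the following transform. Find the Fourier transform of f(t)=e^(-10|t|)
Using the standard pair: F{e^(-a|t|)}=2a/(a^2+omega^2)
With a=10: F(omega)=20/(100+omega^2)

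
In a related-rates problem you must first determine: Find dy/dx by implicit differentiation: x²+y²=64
Differentiate both sides: 2x + 2y·(dy/dx) = 0
Solve: dy/dx = -2x/(2y) = -x/y

Answer: dy/dx = -x/y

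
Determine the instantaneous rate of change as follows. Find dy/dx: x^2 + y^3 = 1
Differentiate: 2x+3y^2·(dy/dx)=0
dy/dx=-2x/(3y^2)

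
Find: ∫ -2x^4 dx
Using power rule: ∫ -2x^4 dx=-2/5 x^5 + C=(-2/5)x^5 + C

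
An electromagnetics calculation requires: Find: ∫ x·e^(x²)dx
Let u=x², du=2x dx
∫ (1/2)e^u du=e^u/2 + C

Answer: e^(x²)/2 + C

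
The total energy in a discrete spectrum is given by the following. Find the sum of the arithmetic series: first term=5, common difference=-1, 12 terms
Last term: a_n=5 + (12 - 1)·-1=-6
Sum=n(a_1 + a_n)/2=12(5 + (-6))/2=-6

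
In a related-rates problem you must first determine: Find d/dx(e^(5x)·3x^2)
Product rule: (fg)' = f'g+fg'
f = e^(5x), f' = 5·e^(5x)
g = 3x^2, g' = 6x

Answer: 15·e^(5x)·x^2+6·e^(5x)·x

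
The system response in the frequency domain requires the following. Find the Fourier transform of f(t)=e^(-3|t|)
Using the standard pair: F{e^(-a|t|)} = 2a/(a^2+omega^2)
With a = 3: F(omega) = 6/(9+omega^2)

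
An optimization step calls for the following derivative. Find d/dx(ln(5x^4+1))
Chain rule: d/dx[ln(u)]=u'/u where u=5x^4+1
u'=20x^3

Answer: (20x^3)/(5x^4+1)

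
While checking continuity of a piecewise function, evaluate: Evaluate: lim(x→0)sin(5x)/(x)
L'Hôpital (0/0): lim 5cos(5x)/1 = 5/1

Answer: 5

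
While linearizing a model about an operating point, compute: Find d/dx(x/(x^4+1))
Quotient rule: (f/g)' = (f'g - fg')/g²
f = x, f' = 1
g = x^4 + 1, g' = 4x^3

Answer: (1·(x^4 + 1) - 4x^4)/(x^4 + 1)²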